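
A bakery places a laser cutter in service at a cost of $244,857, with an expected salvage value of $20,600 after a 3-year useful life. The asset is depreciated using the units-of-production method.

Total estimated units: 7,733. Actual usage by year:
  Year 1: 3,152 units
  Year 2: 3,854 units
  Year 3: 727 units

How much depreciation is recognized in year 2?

Depreciable base = $244,857 − $20,600 = $224,257.
Rate = $224,257 / 7,733 units = $29 per unit.
Year 1: 3,152 × $29 = $91,408. Book value $153,449.
Year 2: 3,854 × $29 = $111,766. Book value $41,683.

$111,766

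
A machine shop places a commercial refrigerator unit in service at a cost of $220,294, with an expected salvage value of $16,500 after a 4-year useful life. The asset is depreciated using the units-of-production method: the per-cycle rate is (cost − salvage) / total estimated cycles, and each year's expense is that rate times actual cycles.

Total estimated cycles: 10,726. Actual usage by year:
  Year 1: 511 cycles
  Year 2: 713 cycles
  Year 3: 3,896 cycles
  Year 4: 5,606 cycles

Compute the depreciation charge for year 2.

Depreciable base = $220,294 − $16,500 = $203,794.
Rate = $203,794 / 10,726 cycles = $19 per cycle.
Year 1: 511 × $19 = $9,709. Book value $210,585.
Year 2: 713 × $19 = $13,547. Book value $197,038.

$13,547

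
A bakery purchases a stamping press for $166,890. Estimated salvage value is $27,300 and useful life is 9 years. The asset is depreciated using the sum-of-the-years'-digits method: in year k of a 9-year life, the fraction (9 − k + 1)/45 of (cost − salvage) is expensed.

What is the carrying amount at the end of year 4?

Depreciable base = $166,890 − $27,300 = $139,590.
Sum of the years' digits = 9+8+7+6+5+4+3+2+1 = 45.
Year 1: $139,590 × 9/45 = $27,918. Book value $138,972.
Year 2: $139,590 × 8/45 = $24,816. Book value $114,156.
Year 3: $139,590 × 7/45 = $21,714. Book value $92,442.
Year 4: $139,590 × 6/45 = $18,612. Book value $73,830.

$73,830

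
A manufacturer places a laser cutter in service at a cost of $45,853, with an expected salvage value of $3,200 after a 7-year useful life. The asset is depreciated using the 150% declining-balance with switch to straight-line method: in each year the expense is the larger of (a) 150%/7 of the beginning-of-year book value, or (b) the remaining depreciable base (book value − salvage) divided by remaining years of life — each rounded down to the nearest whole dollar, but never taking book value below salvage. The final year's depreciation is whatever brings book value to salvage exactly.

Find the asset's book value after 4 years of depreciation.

Depreciable base = $45,853 − $3,200 = $42,653.
Year 1: DB = ⌊$45,853 × 150%/7⌋ = $9,825; SL = ⌊$42,653/7⌋ = $6,093 → take DB $9,825. Book value $36,028.
Year 2: DB = ⌊$36,028 × 150%/7⌋ = $7,720; SL = ⌊$32,828/6⌋ = $5,471 → take DB $7,720. Book value $28,308.
Year 3: DB = ⌊$28,308 × 150%/7⌋ = $6,066; SL = ⌊$25,108/5⌋ = $5,021 → take DB $6,066. Book value $22,242.
Year 4: DB = ⌊$22,242 × 150%/7⌋ = $4,766; SL = ⌊$19,042/4⌋ = $4,760 → take DB $4,766. Book value $17,476.

$17,476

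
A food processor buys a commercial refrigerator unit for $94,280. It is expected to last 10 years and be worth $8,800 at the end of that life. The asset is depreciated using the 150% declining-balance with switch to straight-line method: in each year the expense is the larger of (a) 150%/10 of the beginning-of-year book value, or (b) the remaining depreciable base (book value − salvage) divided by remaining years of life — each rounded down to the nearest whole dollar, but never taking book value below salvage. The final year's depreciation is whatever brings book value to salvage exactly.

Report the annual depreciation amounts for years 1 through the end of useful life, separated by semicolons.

$14,142; $12,020; $10,217; $8,685; $7,382; $6,606; $6,607; $6,607; $6,607; $6,607

Depreciable base = $94,280 − $8,800 = $85,480.
Year 1: DB = ⌊$94,280 × 150%/10⌋ = $14,142; SL = ⌊$85,480/10⌋ = $8,548 → take DB $14,142. Book value $80,138.
Year 2: DB = ⌊$80,138 × 150%/10⌋ = $12,020; SL = ⌊$71,338/9⌋ = $7,926 → take DB $12,020. Book value $68,118.
Year 3: DB = ⌊$68,118 × 150%/10⌋ = $10,217; SL = ⌊$59,318/8⌋ = $7,414 → take DB $10,217. Book value $57,901.
Year 4: DB = ⌊$57,901 × 150%/10⌋ = $8,685; SL = ⌊$49,101/7⌋ = $7,014 → take DB $8,685. Book value $49,216.
Year 5: DB = ⌊$49,216 × 150%/10⌋ = $7,382; SL = ⌊$40,416/6⌋ = $6,736 → take DB $7,382. Book value $41,834.
Year 6: DB = ⌊$41,834 × 150%/10⌋ = $6,275; SL = ⌊$33,034/5⌋ = $6,606 → take SL $6,606. Book value $35,228.
Year 7: DB = ⌊$35,228 × 150%/10⌋ = $5,284; SL = ⌊$26,428/4⌋ = $6,607 → take SL $6,607. Book value $28,621.
Year 8: DB = ⌊$28,621 × 150%/10⌋ = $4,293; SL = ⌊$19,821/3⌋ = $6,607 → take SL $6,607. Book value $22,014.
Year 9: DB = ⌊$22,014 × 150%/10⌋ = $3,302; SL = ⌊$13,214/2⌋ = $6,607 → take SL $6,607. Book value $15,407.
Year 10 (final): $15,407 − $8,800 = $6,607. Book value $8,800.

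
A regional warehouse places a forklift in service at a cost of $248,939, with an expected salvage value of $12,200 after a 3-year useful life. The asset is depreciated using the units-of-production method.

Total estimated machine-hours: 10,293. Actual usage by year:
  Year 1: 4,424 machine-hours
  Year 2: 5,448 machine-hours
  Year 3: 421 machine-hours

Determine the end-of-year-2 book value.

$21,883

Depreciable base = $248,939 − $12,200 = $236,739.
Rate = $236,739 / 10,293 machine-hours = $23 per machine-hour.
Year 1: 4,424 × $23 = $101,752. Book value $147,187.
Year 2: 5,448 × $23 = $125,304. Book value $21,883.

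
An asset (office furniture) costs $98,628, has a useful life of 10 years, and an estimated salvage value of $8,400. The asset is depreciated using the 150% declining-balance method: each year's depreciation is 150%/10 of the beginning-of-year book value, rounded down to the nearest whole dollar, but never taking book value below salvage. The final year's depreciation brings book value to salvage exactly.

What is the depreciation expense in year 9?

Depreciable base = $98,628 − $8,400 = $90,228.
Year 1: ⌊$98,628 × 150%/10⌋ = $14,794. Book value $83,834.
Year 2: ⌊$83,834 × 150%/10⌋ = $12,575. Book value $71,259.
Year 3: ⌊$71,259 × 150%/10⌋ = $10,688. Book value $60,571.
Year 4: ⌊$60,571 × 150%/10⌋ = $9,085. Book value $51,486.
Year 5: ⌊$51,486 × 150%/10⌋ = $7,722. Book value $43,764.
Year 6: ⌊$43,764 × 150%/10⌋ = $6,564. Book value $37,200.
Year 7: ⌊$37,200 × 150%/10⌋ = $5,580. Book value $31,620.
Year 8: ⌊$31,620 × 150%/10⌋ = $4,743. Book value $26,877.
Year 9: ⌊$26,877 × 150%/10⌋ = $4,031. Book value $22,846.

$4,031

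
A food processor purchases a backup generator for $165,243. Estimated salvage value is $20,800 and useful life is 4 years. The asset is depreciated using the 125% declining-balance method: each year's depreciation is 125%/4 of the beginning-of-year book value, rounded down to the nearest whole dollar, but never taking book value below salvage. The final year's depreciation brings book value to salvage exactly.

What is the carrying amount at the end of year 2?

Depreciable base = $165,243 − $20,800 = $144,443.
Year 1: ⌊$165,243 × 125%/4⌋ = $51,638. Book value $113,605.
Year 2: ⌊$113,605 × 125%/4⌋ = $35,501. Book value $78,104.

$78,104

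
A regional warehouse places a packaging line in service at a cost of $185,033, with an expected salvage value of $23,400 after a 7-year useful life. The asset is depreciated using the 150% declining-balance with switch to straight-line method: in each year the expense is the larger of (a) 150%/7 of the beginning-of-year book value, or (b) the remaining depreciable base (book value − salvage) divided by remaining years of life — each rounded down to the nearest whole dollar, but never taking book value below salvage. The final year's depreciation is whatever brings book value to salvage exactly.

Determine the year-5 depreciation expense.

$15,707

Depreciable base = $185,033 − $23,400 = $161,633.
Year 1: DB = ⌊$185,033 × 150%/7⌋ = $39,649; SL = ⌊$161,633/7⌋ = $23,090 → take DB $39,649. Book value $145,384.
Year 2: DB = ⌊$145,384 × 150%/7⌋ = $31,153; SL = ⌊$121,984/6⌋ = $20,330 → take DB $31,153. Book value $114,231.
Year 3: DB = ⌊$114,231 × 150%/7⌋ = $24,478; SL = ⌊$90,831/5⌋ = $18,166 → take DB $24,478. Book value $89,753.
Year 4: DB = ⌊$89,753 × 150%/7⌋ = $19,232; SL = ⌊$66,353/4⌋ = $16,588 → take DB $19,232. Book value $70,521.
Year 5: DB = ⌊$70,521 × 150%/7⌋ = $15,111; SL = ⌊$47,121/3⌋ = $15,707 → take SL $15,707. Book value $54,814.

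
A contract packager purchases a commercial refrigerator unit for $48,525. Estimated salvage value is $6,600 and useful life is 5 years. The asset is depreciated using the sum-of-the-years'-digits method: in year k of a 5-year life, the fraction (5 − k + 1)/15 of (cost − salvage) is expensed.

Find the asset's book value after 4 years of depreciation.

$9,395

Depreciable base = $48,525 − $6,600 = $41,925.
Sum of the years' digits = 5+4+3+2+1 = 15.
Year 1: $41,925 × 5/15 = $13,975. Book value $34,550.
Year 2: $41,925 × 4/15 = $11,180. Book value $23,370.
Year 3: $41,925 × 3/15 = $8,385. Book value $14,985.
Year 4: $41,925 × 2/15 = $5,590. Book value $9,395.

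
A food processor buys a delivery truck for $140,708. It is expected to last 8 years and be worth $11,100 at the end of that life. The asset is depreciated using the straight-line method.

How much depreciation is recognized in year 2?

Depreciable base = $140,708 − $11,100 = $129,608.
Annual expense = $129,608 / 8 = $16,201.

$16,201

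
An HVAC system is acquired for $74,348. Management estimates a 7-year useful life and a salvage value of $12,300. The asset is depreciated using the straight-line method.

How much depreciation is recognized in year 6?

Depreciable base = $74,348 − $12,300 = $62,048.
Annual expense = $62,048 / 7 = $8,864.

$8,864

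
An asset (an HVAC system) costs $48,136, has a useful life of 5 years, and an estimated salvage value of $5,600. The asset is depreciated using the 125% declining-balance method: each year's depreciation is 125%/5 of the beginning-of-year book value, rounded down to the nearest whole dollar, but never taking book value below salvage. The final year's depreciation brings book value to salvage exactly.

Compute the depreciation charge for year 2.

$9,025

Depreciable base = $48,136 − $5,600 = $42,536.
Year 1: ⌊$48,136 × 125%/5⌋ = $12,034. Book value $36,102.
Year 2: ⌊$36,102 × 125%/5⌋ = $9,025. Book value $27,077.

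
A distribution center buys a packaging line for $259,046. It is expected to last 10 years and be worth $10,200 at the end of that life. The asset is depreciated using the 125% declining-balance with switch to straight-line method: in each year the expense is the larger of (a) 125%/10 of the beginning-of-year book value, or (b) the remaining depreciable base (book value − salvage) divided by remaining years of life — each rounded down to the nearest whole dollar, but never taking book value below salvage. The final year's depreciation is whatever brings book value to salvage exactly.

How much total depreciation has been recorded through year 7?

$178,841

Depreciable base = $259,046 − $10,200 = $248,846.
Year 1: DB = ⌊$259,046 × 125%/10⌋ = $32,380; SL = ⌊$248,846/10⌋ = $24,884 → take DB $32,380. Book value $226,666.
Year 2: DB = ⌊$226,666 × 125%/10⌋ = $28,333; SL = ⌊$216,466/9⌋ = $24,051 → take DB $28,333. Book value $198,333.
Year 3: DB = ⌊$198,333 × 125%/10⌋ = $24,791; SL = ⌊$188,133/8⌋ = $23,516 → take DB $24,791. Book value $173,542.
Year 4: DB = ⌊$173,542 × 125%/10⌋ = $21,692; SL = ⌊$163,342/7⌋ = $23,334 → take SL $23,334. Book value $150,208.
Year 5: DB = ⌊$150,208 × 125%/10⌋ = $18,776; SL = ⌊$140,008/6⌋ = $23,334 → take SL $23,334. Book value $126,874.
Year 6: DB = ⌊$126,874 × 125%/10⌋ = $15,859; SL = ⌊$116,674/5⌋ = $23,334 → take SL $23,334. Book value $103,540.
Year 7: DB = ⌊$103,540 × 125%/10⌋ = $12,942; SL = ⌊$93,340/4⌋ = $23,335 → take SL $23,335. Book value $80,205.
Accumulated through year 7 = $259,046 − $80,205 = $178,841.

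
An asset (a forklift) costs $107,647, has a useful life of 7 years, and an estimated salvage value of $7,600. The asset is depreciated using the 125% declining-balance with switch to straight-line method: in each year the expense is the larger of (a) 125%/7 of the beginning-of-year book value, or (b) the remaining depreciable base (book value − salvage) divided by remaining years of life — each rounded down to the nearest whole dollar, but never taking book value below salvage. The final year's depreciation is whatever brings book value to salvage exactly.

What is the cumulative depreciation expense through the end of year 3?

Depreciable base = $107,647 − $7,600 = $100,047.
Year 1: DB = ⌊$107,647 × 125%/7⌋ = $19,222; SL = ⌊$100,047/7⌋ = $14,292 → take DB $19,222. Book value $88,425.
Year 2: DB = ⌊$88,425 × 125%/7⌋ = $15,790; SL = ⌊$80,825/6⌋ = $13,470 → take DB $15,790. Book value $72,635.
Year 3: DB = ⌊$72,635 × 125%/7⌋ = $12,970; SL = ⌊$65,035/5⌋ = $13,007 → take SL $13,007. Book value $59,628.
Accumulated through year 3 = $107,647 − $59,628 = $48,019.

$48,019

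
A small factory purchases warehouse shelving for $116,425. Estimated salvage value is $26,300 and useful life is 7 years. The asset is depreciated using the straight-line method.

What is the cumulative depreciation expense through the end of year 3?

Depreciable base = $116,425 − $26,300 = $90,125.
Annual expense = $90,125 / 7 = $12,875.
End of year 1: book value $103,550.
End of year 2: book value $90,675.
End of year 3: book value $77,800.
Accumulated through year 3 = $116,425 − $77,800 = $38,625.

$38,625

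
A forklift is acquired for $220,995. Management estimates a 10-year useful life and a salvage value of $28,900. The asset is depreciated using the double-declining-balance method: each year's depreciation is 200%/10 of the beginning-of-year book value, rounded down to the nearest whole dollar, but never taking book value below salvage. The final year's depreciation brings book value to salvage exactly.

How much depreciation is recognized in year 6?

$14,483

Depreciable base = $220,995 − $28,900 = $192,095.
Year 1: ⌊$220,995 × 200%/10⌋ = $44,199. Book value $176,796.
Year 2: ⌊$176,796 × 200%/10⌋ = $35,359. Book value $141,437.
Year 3: ⌊$141,437 × 200%/10⌋ = $28,287. Book value $113,150.
Year 4: ⌊$113,150 × 200%/10⌋ = $22,630. Book value $90,520.
Year 5: ⌊$90,520 × 200%/10⌋ = $18,104. Book value $72,416.
Year 6: ⌊$72,416 × 200%/10⌋ = $14,483. Book value $57,933.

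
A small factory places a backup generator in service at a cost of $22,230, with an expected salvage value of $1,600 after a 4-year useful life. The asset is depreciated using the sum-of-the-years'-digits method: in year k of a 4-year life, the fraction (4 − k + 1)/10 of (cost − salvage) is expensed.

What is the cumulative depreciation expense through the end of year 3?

Depreciable base = $22,230 − $1,600 = $20,630.
Sum of the years' digits = 4+3+2+1 = 10.
Year 1: $20,630 × 4/10 = $8,252. Book value $13,978.
Year 2: $20,630 × 3/10 = $6,189. Book value $7,789.
Year 3: $20,630 × 2/10 = $4,126. Book value $3,663.
Accumulated through year 3 = $22,230 − $3,663 = $18,567.

$18,567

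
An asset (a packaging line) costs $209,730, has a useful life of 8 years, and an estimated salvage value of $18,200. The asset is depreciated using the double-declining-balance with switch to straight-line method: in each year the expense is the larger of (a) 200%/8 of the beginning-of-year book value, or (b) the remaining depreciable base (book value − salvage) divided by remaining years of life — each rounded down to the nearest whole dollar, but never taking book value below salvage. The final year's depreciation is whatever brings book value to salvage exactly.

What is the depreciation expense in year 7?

Depreciable base = $209,730 − $18,200 = $191,530.
Year 1: DB = ⌊$209,730 × 200%/8⌋ = $52,432; SL = ⌊$191,530/8⌋ = $23,941 → take DB $52,432. Book value $157,298.
Year 2: DB = ⌊$157,298 × 200%/8⌋ = $39,324; SL = ⌊$139,098/7⌋ = $19,871 → take DB $39,324. Book value $117,974.
Year 3: DB = ⌊$117,974 × 200%/8⌋ = $29,493; SL = ⌊$99,774/6⌋ = $16,629 → take DB $29,493. Book value $88,481.
Year 4: DB = ⌊$88,481 × 200%/8⌋ = $22,120; SL = ⌊$70,281/5⌋ = $14,056 → take DB $22,120. Book value $66,361.
Year 5: DB = ⌊$66,361 × 200%/8⌋ = $16,590; SL = ⌊$48,161/4⌋ = $12,040 → take DB $16,590. Book value $49,771.
Year 6: DB = ⌊$49,771 × 200%/8⌋ = $12,442; SL = ⌊$31,571/3⌋ = $10,523 → take DB $12,442. Book value $37,329.
Year 7: DB = ⌊$37,329 × 200%/8⌋ = $9,332; SL = ⌊$19,129/2⌋ = $9,564 → take SL $9,564. Book value $27,765.

$9,564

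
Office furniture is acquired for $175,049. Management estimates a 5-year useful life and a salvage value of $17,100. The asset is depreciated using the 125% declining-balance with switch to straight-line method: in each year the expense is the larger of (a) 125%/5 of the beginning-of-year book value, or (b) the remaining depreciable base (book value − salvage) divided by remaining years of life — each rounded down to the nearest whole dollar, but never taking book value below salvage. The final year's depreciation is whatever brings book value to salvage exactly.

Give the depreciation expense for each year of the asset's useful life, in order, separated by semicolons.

$43,762; $32,821; $27,122; $27,122; $27,122

Depreciable base = $175,049 − $17,100 = $157,949.
Year 1: DB = ⌊$175,049 × 125%/5⌋ = $43,762; SL = ⌊$157,949/5⌋ = $31,589 → take DB $43,762. Book value $131,287.
Year 2: DB = ⌊$131,287 × 125%/5⌋ = $32,821; SL = ⌊$114,187/4⌋ = $28,546 → take DB $32,821. Book value $98,466.
Year 3: DB = ⌊$98,466 × 125%/5⌋ = $24,616; SL = ⌊$81,366/3⌋ = $27,122 → take SL $27,122. Book value $71,344.
Year 4: DB = ⌊$71,344 × 125%/5⌋ = $17,836; SL = ⌊$54,244/2⌋ = $27,122 → take SL $27,122. Book value $44,222.
Year 5 (final): $44,222 − $17,100 = $27,122. Book value $17,100.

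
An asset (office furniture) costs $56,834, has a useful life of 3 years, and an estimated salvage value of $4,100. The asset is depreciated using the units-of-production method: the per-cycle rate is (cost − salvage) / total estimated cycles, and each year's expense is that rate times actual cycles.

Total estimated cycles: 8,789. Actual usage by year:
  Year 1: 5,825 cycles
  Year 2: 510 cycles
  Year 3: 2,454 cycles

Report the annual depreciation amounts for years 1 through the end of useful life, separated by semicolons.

Depreciable base = $56,834 − $4,100 = $52,734.
Rate = $52,734 / 8,789 cycles = $6 per cycle.
Year 1: 5,825 × $6 = $34,950. Book value $21,884.
Year 2: 510 × $6 = $3,060. Book value $18,824.
Year 3: 2,454 × $6 = $14,724. Book value $4,100.

$34,950; $3,060; $14,724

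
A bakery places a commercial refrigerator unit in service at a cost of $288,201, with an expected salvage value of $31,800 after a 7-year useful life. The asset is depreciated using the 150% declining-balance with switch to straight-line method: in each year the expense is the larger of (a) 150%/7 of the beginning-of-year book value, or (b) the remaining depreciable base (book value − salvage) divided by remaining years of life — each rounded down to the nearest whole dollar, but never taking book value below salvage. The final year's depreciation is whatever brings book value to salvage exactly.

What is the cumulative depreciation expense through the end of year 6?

Depreciable base = $288,201 − $31,800 = $256,401.
Year 1: DB = ⌊$288,201 × 150%/7⌋ = $61,757; SL = ⌊$256,401/7⌋ = $36,628 → take DB $61,757. Book value $226,444.
Year 2: DB = ⌊$226,444 × 150%/7⌋ = $48,523; SL = ⌊$194,644/6⌋ = $32,440 → take DB $48,523. Book value $177,921.
Year 3: DB = ⌊$177,921 × 150%/7⌋ = $38,125; SL = ⌊$146,121/5⌋ = $29,224 → take DB $38,125. Book value $139,796.
Year 4: DB = ⌊$139,796 × 150%/7⌋ = $29,956; SL = ⌊$107,996/4⌋ = $26,999 → take DB $29,956. Book value $109,840.
Year 5: DB = ⌊$109,840 × 150%/7⌋ = $23,537; SL = ⌊$78,040/3⌋ = $26,013 → take SL $26,013. Book value $83,827.
Year 6: DB = ⌊$83,827 × 150%/7⌋ = $17,962; SL = ⌊$52,027/2⌋ = $26,013 → take SL $26,013. Book value $57,814.
Accumulated through year 6 = $288,201 − $57,814 = $230,387.

$230,387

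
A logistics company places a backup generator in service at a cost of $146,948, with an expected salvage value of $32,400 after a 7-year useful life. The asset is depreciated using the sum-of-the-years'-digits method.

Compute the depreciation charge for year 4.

Depreciable base = $146,948 − $32,400 = $114,548.
Sum of the years' digits = 7+6+5+4+3+2+1 = 28.
Year 1: $114,548 × 7/28 = $28,637. Book value $118,311.
Year 2: $114,548 × 6/28 = $24,546. Book value $93,765.
Year 3: $114,548 × 5/28 = $20,455. Book value $73,310.
Year 4: $114,548 × 4/28 = $16,364. Book value $56,946.

$16,364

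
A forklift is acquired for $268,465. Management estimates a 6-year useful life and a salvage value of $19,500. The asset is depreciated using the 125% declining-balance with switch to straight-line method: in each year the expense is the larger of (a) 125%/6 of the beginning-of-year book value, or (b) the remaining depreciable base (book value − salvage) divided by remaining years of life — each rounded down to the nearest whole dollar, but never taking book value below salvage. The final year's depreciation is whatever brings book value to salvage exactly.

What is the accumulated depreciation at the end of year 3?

$137,397

Depreciable base = $268,465 − $19,500 = $248,965.
Year 1: DB = ⌊$268,465 × 125%/6⌋ = $55,930; SL = ⌊$248,965/6⌋ = $41,494 → take DB $55,930. Book value $212,535.
Year 2: DB = ⌊$212,535 × 125%/6⌋ = $44,278; SL = ⌊$193,035/5⌋ = $38,607 → take DB $44,278. Book value $168,257.
Year 3: DB = ⌊$168,257 × 125%/6⌋ = $35,053; SL = ⌊$148,757/4⌋ = $37,189 → take SL $37,189. Book value $131,068.
Accumulated through year 3 = $268,465 − $131,068 = $137,397.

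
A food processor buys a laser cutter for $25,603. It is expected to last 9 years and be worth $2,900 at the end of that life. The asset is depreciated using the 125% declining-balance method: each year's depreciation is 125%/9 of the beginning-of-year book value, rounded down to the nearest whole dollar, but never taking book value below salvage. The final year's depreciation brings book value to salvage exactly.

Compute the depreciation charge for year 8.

Depreciable base = $25,603 − $2,900 = $22,703.
Year 1: ⌊$25,603 × 125%/9⌋ = $3,555. Book value $22,048.
Year 2: ⌊$22,048 × 125%/9⌋ = $3,062. Book value $18,986.
Year 3: ⌊$18,986 × 125%/9⌋ = $2,636. Book value $16,350.
Year 4: ⌊$16,350 × 125%/9⌋ = $2,270. Book value $14,080.
Year 5: ⌊$14,080 × 125%/9⌋ = $1,955. Book value $12,125.
Year 6: ⌊$12,125 × 125%/9⌋ = $1,684. Book value $10,441.
Year 7: ⌊$10,441 × 125%/9⌋ = $1,450. Book value $8,991.
Year 8: ⌊$8,991 × 125%/9⌋ = $1,248. Book value $7,743.

$1,248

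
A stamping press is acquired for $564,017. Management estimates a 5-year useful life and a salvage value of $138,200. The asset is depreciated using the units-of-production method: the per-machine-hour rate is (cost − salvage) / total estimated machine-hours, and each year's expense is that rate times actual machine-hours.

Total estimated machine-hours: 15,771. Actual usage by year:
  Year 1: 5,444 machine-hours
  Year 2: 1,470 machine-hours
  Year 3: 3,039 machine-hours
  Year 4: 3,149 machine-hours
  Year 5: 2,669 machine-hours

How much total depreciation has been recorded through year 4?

$353,754

Depreciable base = $564,017 − $138,200 = $425,817.
Rate = $425,817 / 15,771 machine-hours = $27 per machine-hour.
Year 1: 5,444 × $27 = $146,988. Book value $417,029.
Year 2: 1,470 × $27 = $39,690. Book value $377,339.
Year 3: 3,039 × $27 = $82,053. Book value $295,286.
Year 4: 3,149 × $27 = $85,023. Book value $210,263.
Accumulated through year 4 = $564,017 − $210,263 = $353,754.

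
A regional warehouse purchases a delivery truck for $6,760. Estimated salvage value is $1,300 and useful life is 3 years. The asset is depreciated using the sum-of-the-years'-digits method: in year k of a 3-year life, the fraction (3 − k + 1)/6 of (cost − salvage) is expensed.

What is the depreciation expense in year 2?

Depreciable base = $6,760 − $1,300 = $5,460.
Sum of the years' digits = 3+2+1 = 6.
Year 1: $5,460 × 3/6 = $2,730. Book value $4,030.
Year 2: $5,460 × 2/6 = $1,820. Book value $2,210.

$1,820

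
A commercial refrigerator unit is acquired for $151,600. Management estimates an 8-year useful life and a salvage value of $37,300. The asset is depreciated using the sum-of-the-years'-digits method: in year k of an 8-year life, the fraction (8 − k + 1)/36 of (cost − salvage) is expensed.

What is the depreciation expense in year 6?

Depreciable base = $151,600 − $37,300 = $114,300.
Sum of the years' digits = 8+7+6+5+4+3+2+1 = 36.
Year 1: $114,300 × 8/36 = $25,400. Book value $126,200.
Year 2: $114,300 × 7/36 = $22,225. Book value $103,975.
Year 3: $114,300 × 6/36 = $19,050. Book value $84,925.
Year 4: $114,300 × 5/36 = $15,875. Book value $69,050.
Year 5: $114,300 × 4/36 = $12,700. Book value $56,350.
Year 6: $114,300 × 3/36 = $9,525. Book value $46,825.

$9,525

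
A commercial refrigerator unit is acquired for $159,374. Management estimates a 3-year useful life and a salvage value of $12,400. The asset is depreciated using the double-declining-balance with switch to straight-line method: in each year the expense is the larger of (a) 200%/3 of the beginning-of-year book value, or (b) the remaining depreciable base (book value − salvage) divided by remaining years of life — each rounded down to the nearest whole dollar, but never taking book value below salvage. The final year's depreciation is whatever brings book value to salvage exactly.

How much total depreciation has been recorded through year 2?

Depreciable base = $159,374 − $12,400 = $146,974.
Year 1: DB = ⌊$159,374 × 200%/3⌋ = $106,249; SL = ⌊$146,974/3⌋ = $48,991 → take DB $106,249. Book value $53,125.
Year 2: DB = ⌊$53,125 × 200%/3⌋ = $35,416; SL = ⌊$40,725/2⌋ = $20,362 → take DB $35,416. Book value $17,709.
Accumulated through year 2 = $159,374 − $17,709 = $141,665.

$141,665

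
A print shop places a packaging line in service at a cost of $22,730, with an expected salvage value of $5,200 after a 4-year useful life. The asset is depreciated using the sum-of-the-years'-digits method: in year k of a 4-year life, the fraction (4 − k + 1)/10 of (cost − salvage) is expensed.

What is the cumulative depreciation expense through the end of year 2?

$12,271

Depreciable base = $22,730 − $5,200 = $17,530.
Sum of the years' digits = 4+3+2+1 = 10.
Year 1: $17,530 × 4/10 = $7,012. Book value $15,718.
Year 2: $17,530 × 3/10 = $5,259. Book value $10,459.
Accumulated through year 2 = $22,730 − $10,459 = $12,271.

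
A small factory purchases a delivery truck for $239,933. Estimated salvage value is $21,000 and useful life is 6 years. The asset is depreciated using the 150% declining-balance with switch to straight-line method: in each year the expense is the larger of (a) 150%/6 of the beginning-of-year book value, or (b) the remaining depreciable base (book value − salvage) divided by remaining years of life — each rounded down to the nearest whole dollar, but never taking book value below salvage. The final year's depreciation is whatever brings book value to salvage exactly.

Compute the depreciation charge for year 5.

$26,741

Depreciable base = $239,933 − $21,000 = $218,933.
Year 1: DB = ⌊$239,933 × 150%/6⌋ = $59,983; SL = ⌊$218,933/6⌋ = $36,488 → take DB $59,983. Book value $179,950.
Year 2: DB = ⌊$179,950 × 150%/6⌋ = $44,987; SL = ⌊$158,950/5⌋ = $31,790 → take DB $44,987. Book value $134,963.
Year 3: DB = ⌊$134,963 × 150%/6⌋ = $33,740; SL = ⌊$113,963/4⌋ = $28,490 → take DB $33,740. Book value $101,223.
Year 4: DB = ⌊$101,223 × 150%/6⌋ = $25,305; SL = ⌊$80,223/3⌋ = $26,741 → take SL $26,741. Book value $74,482.
Year 5: DB = ⌊$74,482 × 150%/6⌋ = $18,620; SL = ⌊$53,482/2⌋ = $26,741 → take SL $26,741. Book value $47,741.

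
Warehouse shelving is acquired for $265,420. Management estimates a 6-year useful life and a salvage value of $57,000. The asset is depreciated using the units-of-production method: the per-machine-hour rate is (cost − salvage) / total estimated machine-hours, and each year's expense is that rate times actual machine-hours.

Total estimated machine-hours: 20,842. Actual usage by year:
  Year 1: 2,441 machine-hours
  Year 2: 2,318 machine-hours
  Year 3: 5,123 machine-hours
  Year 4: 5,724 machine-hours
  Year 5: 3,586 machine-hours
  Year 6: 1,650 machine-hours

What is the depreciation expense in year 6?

$16,500

Depreciable base = $265,420 − $57,000 = $208,420.
Rate = $208,420 / 20,842 machine-hours = $10 per machine-hour.
Year 1: 2,441 × $10 = $24,410. Book value $241,010.
Year 2: 2,318 × $10 = $23,180. Book value $217,830.
Year 3: 5,123 × $10 = $51,230. Book value $166,600.
Year 4: 5,724 × $10 = $57,240. Book value $109,360.
Year 5: 3,586 × $10 = $35,860. Book value $73,500.
Year 6: 1,650 × $10 = $16,500. Book value $57,000.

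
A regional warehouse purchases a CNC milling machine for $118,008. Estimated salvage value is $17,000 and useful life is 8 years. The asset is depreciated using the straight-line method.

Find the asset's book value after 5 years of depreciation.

$54,878

Depreciable base = $118,008 − $17,000 = $101,008.
Annual expense = $101,008 / 8 = $12,626.
End of year 1: book value $105,382.
End of year 2: book value $92,756.
End of year 3: book value $80,130.
End of year 4: book value $67,504.
End of year 5: book value $54,878.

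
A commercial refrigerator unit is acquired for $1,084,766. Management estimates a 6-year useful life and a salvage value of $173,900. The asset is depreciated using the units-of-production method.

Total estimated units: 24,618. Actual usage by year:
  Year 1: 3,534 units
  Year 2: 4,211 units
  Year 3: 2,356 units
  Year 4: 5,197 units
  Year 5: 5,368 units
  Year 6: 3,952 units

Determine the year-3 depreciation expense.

$87,172

Depreciable base = $1,084,766 − $173,900 = $910,866.
Rate = $910,866 / 24,618 units = $37 per unit.
Year 1: 3,534 × $37 = $130,758. Book value $954,008.
Year 2: 4,211 × $37 = $155,807. Book value $798,201.
Year 3: 2,356 × $37 = $87,172. Book value $711,029.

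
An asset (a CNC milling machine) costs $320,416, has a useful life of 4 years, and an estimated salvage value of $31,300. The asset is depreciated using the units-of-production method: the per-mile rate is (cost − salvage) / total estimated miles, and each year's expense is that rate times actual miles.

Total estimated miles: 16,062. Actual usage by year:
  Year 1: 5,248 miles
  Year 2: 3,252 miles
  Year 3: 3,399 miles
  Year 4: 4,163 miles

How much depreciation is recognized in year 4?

$74,934

Depreciable base = $320,416 − $31,300 = $289,116.
Rate = $289,116 / 16,062 miles = $18 per mile.
Year 1: 5,248 × $18 = $94,464. Book value $225,952.
Year 2: 3,252 × $18 = $58,536. Book value $167,416.
Year 3: 3,399 × $18 = $61,182. Book value $106,234.
Year 4: 4,163 × $18 = $74,934. Book value $31,300.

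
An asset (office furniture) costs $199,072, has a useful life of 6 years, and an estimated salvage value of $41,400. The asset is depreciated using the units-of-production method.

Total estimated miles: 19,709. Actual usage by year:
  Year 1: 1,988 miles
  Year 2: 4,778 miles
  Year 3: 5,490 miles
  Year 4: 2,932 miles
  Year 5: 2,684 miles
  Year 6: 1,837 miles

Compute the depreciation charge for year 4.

$23,456

Depreciable base = $199,072 − $41,400 = $157,672.
Rate = $157,672 / 19,709 miles = $8 per mile.
Year 1: 1,988 × $8 = $15,904. Book value $183,168.
Year 2: 4,778 × $8 = $38,224. Book value $144,944.
Year 3: 5,490 × $8 = $43,920. Book value $101,024.
Year 4: 2,932 × $8 = $23,456. Book value $77,568.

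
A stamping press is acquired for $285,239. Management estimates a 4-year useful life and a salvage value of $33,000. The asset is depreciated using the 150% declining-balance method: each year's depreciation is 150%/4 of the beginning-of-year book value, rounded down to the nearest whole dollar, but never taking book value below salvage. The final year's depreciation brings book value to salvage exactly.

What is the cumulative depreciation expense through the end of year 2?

$173,817

Depreciable base = $285,239 − $33,000 = $252,239.
Year 1: ⌊$285,239 × 150%/4⌋ = $106,964. Book value $178,275.
Year 2: ⌊$178,275 × 150%/4⌋ = $66,853. Book value $111,422.
Accumulated through year 2 = $285,239 − $111,422 = $173,817.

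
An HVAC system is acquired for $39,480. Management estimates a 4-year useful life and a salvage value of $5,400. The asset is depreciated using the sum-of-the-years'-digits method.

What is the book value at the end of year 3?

Depreciable base = $39,480 − $5,400 = $34,080.
Sum of the years' digits = 4+3+2+1 = 10.
Year 1: $34,080 × 4/10 = $13,632. Book value $25,848.
Year 2: $34,080 × 3/10 = $10,224. Book value $15,624.
Year 3: $34,080 × 2/10 = $6,816. Book value $8,808.

$8,808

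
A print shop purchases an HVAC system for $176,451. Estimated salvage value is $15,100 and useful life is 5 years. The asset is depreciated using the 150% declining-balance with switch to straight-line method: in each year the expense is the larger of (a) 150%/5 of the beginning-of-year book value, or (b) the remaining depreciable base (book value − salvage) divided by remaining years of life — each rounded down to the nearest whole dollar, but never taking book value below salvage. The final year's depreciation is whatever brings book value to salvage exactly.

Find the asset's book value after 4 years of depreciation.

$37,812

Depreciable base = $176,451 − $15,100 = $161,351.
Year 1: DB = ⌊$176,451 × 150%/5⌋ = $52,935; SL = ⌊$161,351/5⌋ = $32,270 → take DB $52,935. Book value $123,516.
Year 2: DB = ⌊$123,516 × 150%/5⌋ = $37,054; SL = ⌊$108,416/4⌋ = $27,104 → take DB $37,054. Book value $86,462.
Year 3: DB = ⌊$86,462 × 150%/5⌋ = $25,938; SL = ⌊$71,362/3⌋ = $23,787 → take DB $25,938. Book value $60,524.
Year 4: DB = ⌊$60,524 × 150%/5⌋ = $18,157; SL = ⌊$45,424/2⌋ = $22,712 → take SL $22,712. Book value $37,812.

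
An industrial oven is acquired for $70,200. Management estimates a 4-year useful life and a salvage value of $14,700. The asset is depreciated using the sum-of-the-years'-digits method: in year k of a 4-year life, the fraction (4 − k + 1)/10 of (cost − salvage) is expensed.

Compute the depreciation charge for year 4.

$5,550

Depreciable base = $70,200 − $14,700 = $55,500.
Sum of the years' digits = 4+3+2+1 = 10.
Year 1: $55,500 × 4/10 = $22,200. Book value $48,000.
Year 2: $55,500 × 3/10 = $16,650. Book value $31,350.
Year 3: $55,500 × 2/10 = $11,100. Book value $20,250.
Year 4: $55,500 × 1/10 = $5,550. Book value $14,700.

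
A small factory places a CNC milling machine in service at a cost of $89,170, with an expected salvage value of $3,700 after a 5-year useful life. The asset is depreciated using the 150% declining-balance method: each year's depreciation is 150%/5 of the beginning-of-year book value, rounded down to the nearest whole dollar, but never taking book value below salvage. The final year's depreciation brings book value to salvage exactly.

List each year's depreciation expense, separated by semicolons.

$26,751; $18,725; $13,108; $9,175; $17,711

Depreciable base = $89,170 − $3,700 = $85,470.
Year 1: ⌊$89,170 × 150%/5⌋ = $26,751. Book value $62,419.
Year 2: ⌊$62,419 × 150%/5⌋ = $18,725. Book value $43,694.
Year 3: ⌊$43,694 × 150%/5⌋ = $13,108. Book value $30,586.
Year 4: ⌊$30,586 × 150%/5⌋ = $9,175. Book value $21,411.
Year 5 (final): $21,411 − $3,700 = $17,711. Book value $3,700.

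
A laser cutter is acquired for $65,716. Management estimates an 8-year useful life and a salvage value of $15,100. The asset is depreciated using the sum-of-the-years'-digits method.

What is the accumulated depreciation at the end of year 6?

Depreciable base = $65,716 − $15,100 = $50,616.
Sum of the years' digits = 8+7+6+5+4+3+2+1 = 36.
Year 1: $50,616 × 8/36 = $11,248. Book value $54,468.
Year 2: $50,616 × 7/36 = $9,842. Book value $44,626.
Year 3: $50,616 × 6/36 = $8,436. Book value $36,190.
Year 4: $50,616 × 5/36 = $7,030. Book value $29,160.
Year 5: $50,616 × 4/36 = $5,624. Book value $23,536.
Year 6: $50,616 × 3/36 = $4,218. Book value $19,318.
Accumulated through year 6 = $65,716 − $19,318 = $46,398.

$46,398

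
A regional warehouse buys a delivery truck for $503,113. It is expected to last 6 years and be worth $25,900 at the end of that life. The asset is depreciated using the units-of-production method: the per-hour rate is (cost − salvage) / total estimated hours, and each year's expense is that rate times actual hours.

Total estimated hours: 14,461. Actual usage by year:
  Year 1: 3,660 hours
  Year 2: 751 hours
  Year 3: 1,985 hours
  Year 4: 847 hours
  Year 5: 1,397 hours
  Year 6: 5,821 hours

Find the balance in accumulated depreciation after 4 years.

Depreciable base = $503,113 − $25,900 = $477,213.
Rate = $477,213 / 14,461 hours = $33 per hour.
Year 1: 3,660 × $33 = $120,780. Book value $382,333.
Year 2: 751 × $33 = $24,783. Book value $357,550.
Year 3: 1,985 × $33 = $65,505. Book value $292,045.
Year 4: 847 × $33 = $27,951. Book value $264,094.
Accumulated through year 4 = $503,113 − $264,094 = $239,019.

$239,019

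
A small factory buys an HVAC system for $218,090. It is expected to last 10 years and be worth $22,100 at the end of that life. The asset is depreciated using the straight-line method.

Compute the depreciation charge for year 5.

Depreciable base = $218,090 − $22,100 = $195,990.
Annual expense = $195,990 / 10 = $19,599.

$19,599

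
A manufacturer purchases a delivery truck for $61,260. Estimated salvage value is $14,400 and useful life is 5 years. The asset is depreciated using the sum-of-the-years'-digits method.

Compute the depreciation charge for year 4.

Depreciable base = $61,260 − $14,400 = $46,860.
Sum of the years' digits = 5+4+3+2+1 = 15.
Year 1: $46,860 × 5/15 = $15,620. Book value $45,640.
Year 2: $46,860 × 4/15 = $12,496. Book value $33,144.
Year 3: $46,860 × 3/15 = $9,372. Book value $23,772.
Year 4: $46,860 × 2/15 = $6,248. Book value $17,524.

$6,248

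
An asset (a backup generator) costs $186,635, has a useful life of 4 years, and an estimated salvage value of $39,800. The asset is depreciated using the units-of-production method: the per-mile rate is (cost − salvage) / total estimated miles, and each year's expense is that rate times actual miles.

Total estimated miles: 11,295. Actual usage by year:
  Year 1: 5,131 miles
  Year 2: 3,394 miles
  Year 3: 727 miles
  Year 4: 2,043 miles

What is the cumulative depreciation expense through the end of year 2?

$110,825

Depreciable base = $186,635 − $39,800 = $146,835.
Rate = $146,835 / 11,295 miles = $13 per mile.
Year 1: 5,131 × $13 = $66,703. Book value $119,932.
Year 2: 3,394 × $13 = $44,122. Book value $75,810.
Accumulated through year 2 = $186,635 − $75,810 = $110,825.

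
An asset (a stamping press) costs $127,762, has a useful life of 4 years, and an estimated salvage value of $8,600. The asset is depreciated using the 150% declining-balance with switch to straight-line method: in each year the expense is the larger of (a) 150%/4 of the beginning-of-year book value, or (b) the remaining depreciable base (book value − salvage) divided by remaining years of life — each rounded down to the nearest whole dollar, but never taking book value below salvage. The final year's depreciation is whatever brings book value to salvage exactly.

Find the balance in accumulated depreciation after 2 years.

Depreciable base = $127,762 − $8,600 = $119,162.
Year 1: DB = ⌊$127,762 × 150%/4⌋ = $47,910; SL = ⌊$119,162/4⌋ = $29,790 → take DB $47,910. Book value $79,852.
Year 2: DB = ⌊$79,852 × 150%/4⌋ = $29,944; SL = ⌊$71,252/3⌋ = $23,750 → take DB $29,944. Book value $49,908.
Accumulated through year 2 = $127,762 − $49,908 = $77,854.

$77,854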